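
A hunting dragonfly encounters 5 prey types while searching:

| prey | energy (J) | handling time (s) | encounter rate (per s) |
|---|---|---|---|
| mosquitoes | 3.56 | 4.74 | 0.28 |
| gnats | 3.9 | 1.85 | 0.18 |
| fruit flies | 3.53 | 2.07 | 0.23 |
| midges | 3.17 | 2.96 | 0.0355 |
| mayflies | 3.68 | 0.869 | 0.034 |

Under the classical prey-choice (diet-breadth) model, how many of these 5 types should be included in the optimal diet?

4

Rank by E/h (J/s): mayflies 4.23, gnats 2.11, fruit flies 1.71, midges 1.07, mosquitoes 0.751. Include each in turn until the next type's E/h falls below the running intake rate.
Rate on top 1: 0.1215. gnats: 2.11 > 0.1215 → include.
Rate on top 2: 0.607. fruit flies: 1.71 > 0.607 → include.
Rate on top 3: 0.8914. midges: 1.07 > 0.8914 → include.
Rate on top 4: 0.9011. mosquitoes: 0.751 < 0.9011 → exclude; stop.
Optimal diet: mayflies, gnats, fruit flies, midges — 4 of 5 types.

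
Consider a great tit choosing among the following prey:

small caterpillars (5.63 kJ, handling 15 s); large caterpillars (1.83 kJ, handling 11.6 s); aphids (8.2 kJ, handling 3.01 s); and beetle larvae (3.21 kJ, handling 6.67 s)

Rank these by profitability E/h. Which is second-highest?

In descending order of E/h:
aphids: 8.2/3.01 = 2.72 kJ/s
beetle larvae: 3.21/6.67 = 0.481 kJ/s
small caterpillars: 5.63/15 = 0.375 kJ/s
large caterpillars: 1.83/11.6 = 0.158 kJ/s

beetle larvae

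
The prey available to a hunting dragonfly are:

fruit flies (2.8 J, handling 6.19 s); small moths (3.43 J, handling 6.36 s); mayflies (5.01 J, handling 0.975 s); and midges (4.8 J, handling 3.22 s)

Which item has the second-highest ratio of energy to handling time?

midges

In descending order of E/h:
mayflies: 5.01/0.975 = 5.14 J/s
midges: 4.8/3.22 = 1.49 J/s
small moths: 3.43/6.36 = 0.539 J/s
fruit flies: 2.8/6.19 = 0.452 J/s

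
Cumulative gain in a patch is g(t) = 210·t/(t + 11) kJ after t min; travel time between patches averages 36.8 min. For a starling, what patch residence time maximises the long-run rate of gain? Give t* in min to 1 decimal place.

20.1 min

By the marginal value theorem, leave when the instantaneous gain rate g'(t) equals the habitat-wide average g(t)/(T + t).
g'(t) = 210·11/(t + 11)². Setting 210·11/(t+11)² = 210t/[(t+11)(36.8+t)] gives 11(36.8+t) = t(t+11), so t² = 11×36.8 = 404.8.
t* = √404.8 = 20.12 min.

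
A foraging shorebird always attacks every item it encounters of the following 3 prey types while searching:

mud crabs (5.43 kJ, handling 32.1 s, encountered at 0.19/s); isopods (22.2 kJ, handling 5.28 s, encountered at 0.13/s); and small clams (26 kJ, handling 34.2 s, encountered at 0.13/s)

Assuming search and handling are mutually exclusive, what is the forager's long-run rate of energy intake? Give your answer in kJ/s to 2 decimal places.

0.60 kJ/s

Energy encountered per unit search time: 0.19×5.43 + 0.13×22.2 + 0.13×26 = 7.298 kJ/s.
Handling time per unit search time: 0.19×32.1 + 0.13×5.28 + 0.13×34.2 = 11.23.
Rate = 7.298/(1 + 11.23) = 0.5966 kJ/s.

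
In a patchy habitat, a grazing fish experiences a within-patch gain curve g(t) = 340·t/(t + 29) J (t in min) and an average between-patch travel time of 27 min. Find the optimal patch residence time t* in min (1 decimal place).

28.0 min

By the marginal value theorem, leave when the instantaneous gain rate g'(t) equals the habitat-wide average g(t)/(T + t).
g'(t) = 340·29/(t + 29)². Setting 340·29/(t+29)² = 340t/[(t+29)(27+t)] gives 29(27+t) = t(t+29), so t² = 29×27 = 783.
t* = √783 = 27.98 min.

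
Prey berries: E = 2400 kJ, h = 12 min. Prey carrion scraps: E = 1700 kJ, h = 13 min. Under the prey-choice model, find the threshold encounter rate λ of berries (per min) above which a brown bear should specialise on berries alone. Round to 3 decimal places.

Drop carrion scraps once their profitability E₂/h₂ falls below the rate achievable on berries alone: E₂/h₂ = λE₁/(1 + λh₁).
Solve for λ: λE₁h₂ = E₂(1 + λh₁) → λ(E₁h₂ − E₂h₁) = E₂ → λ = E₂/(E₁h₂ − E₂h₁).
λ = 1700/(2400×13 − 1700×12) = 1700/1.08e+04 = 0.1574 per min.

0.157 per min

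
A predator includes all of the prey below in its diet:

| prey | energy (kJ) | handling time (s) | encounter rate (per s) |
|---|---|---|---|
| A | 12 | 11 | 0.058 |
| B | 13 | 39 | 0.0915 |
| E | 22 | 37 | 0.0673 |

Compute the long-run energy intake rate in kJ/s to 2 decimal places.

0.44 kJ/s

R = Σλ_iE_i / (1 + Σλ_ih_i)
Numerator: 0.058×12 + 0.0915×13 + 0.0673×22 = 3.366
Denominator: 1 + 0.058×11 + 0.0915×39 + 0.0673×37 = 7.697
R = 3.366/7.697 = 0.4373 kJ/s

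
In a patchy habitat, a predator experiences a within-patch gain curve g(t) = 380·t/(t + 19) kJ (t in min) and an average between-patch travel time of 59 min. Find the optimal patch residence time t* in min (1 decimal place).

Optimal t* satisfies g'(t*) = g(t*)/(T + t*).
g'(t) = 380·19/(t + 19)². Setting 380·19/(t+19)² = 380t/[(t+19)(59+t)] gives 19(59+t) = t(t+19), so t² = 19×59 = 1121.
t* = √1121 = 33.48 min.

33.5 min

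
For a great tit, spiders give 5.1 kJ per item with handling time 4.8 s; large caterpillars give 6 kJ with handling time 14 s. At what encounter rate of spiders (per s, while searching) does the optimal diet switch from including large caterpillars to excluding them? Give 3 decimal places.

Drop large caterpillars once their profitability E₂/h₂ falls below the rate achievable on spiders alone: E₂/h₂ = λE₁/(1 + λh₁).
Solve for λ: λE₁h₂ = E₂(1 + λh₁) → λ(E₁h₂ − E₂h₁) = E₂ → λ = E₂/(E₁h₂ − E₂h₁).
λ = 6/(5.1×14 − 6×4.8) = 6/42.6 = 0.1408 per s.

0.141 per s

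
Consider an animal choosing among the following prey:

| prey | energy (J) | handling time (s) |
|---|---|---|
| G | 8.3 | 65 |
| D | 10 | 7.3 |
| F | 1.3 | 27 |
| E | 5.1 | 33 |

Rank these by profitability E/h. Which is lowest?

F

Profitability E/h (J/s): G = 8.3/65 = 0.128, D = 10/7.3 = 1.37, F = 1.3/27 = 0.0481, E = 5.1/33 = 0.155.
Ranked: D > E > G > F.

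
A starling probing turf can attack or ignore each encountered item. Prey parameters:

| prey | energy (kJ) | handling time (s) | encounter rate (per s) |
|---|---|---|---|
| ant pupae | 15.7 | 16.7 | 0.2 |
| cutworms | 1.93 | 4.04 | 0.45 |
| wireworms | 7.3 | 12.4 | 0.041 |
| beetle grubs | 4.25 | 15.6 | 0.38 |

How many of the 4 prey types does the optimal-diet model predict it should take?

1

Rank by E/h (kJ/s): ant pupae 0.94, wireworms 0.589, cutworms 0.478, beetle grubs 0.272. Include each in turn until the next type's E/h falls below the running intake rate.
Rate on top 1: 0.7235. wireworms: 0.589 < 0.7235 → exclude; stop.
Optimal diet: ant pupae — 1 of 4 types.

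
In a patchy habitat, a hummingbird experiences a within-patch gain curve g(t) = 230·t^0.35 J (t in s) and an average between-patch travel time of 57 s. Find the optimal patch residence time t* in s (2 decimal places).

Optimal t* satisfies g'(t*) = g(t*)/(T + t*).
g'(t) = 0.35·230·t^-0.65. Setting 0.35·230·t^-0.65 = 230·t^0.35/(57+t) gives 0.35(57+t) = t, so 0.65·t = 0.35×57.
t* = 0.35×57/0.65 = 30.69 s.

30.69 s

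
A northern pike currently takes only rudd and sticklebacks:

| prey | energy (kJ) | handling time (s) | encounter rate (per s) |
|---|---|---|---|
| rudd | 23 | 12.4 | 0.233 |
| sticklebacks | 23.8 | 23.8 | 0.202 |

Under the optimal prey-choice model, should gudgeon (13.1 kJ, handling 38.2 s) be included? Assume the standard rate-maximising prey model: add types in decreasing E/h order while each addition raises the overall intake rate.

Current rate: (0.233×23 + 0.202×23.8)/(1 + 0.233×12.4 + 0.202×23.8) = 1.169 kJ/s.
gudgeon: E/h = 13.1/38.2 = 0.3429 kJ/s.
0.3429 < 1.169, so adding gudgeon would lower the average — exclude it.

No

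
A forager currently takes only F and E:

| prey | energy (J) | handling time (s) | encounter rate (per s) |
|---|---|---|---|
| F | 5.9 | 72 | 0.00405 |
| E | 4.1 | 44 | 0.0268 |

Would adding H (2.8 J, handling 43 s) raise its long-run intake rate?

Yes

On F and E alone, R = ΣλE/(1+Σλh) = 0.1338/2.471 = 0.05414 J/s.
Profitability of H: 2.8/43 = 0.06512 J/s.
0.06512 > 0.05414, so adding H raises the average — include it.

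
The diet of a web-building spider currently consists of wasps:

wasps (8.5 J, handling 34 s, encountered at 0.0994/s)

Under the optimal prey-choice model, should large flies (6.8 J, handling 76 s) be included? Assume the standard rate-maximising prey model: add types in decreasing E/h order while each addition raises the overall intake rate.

Current rate: (0.0994×8.5)/(1 + 0.0994×34) = 0.1929 J/s.
large flies: E/h = 6.8/76 = 0.08947 J/s.
Since 0.08947 < R, time spent handling large flies is better spent searching.

No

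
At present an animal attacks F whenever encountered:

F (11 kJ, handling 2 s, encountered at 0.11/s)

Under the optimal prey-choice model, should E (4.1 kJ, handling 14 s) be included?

No

On F alone, R = ΣλE/(1+Σλh) = 1.21/1.22 = 0.9918 kJ/s.
E: E/h = 4.1/14 = 0.2929 kJ/s.
Since 0.2929 < R, time spent handling E is better spent searching.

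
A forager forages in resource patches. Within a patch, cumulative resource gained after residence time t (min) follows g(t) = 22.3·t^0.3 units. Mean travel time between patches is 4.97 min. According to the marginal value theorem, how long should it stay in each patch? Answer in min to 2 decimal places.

2.13 min

Optimal t* satisfies g'(t*) = g(t*)/(T + t*).
g'(t) = 0.3·22.3·t^-0.7. Setting 0.3·22.3·t^-0.7 = 22.3·t^0.3/(4.97+t) gives 0.3(4.97+t) = t, so 0.70·t = 0.3×4.97.
t* = 0.3×4.97/0.70 = 2.13 min.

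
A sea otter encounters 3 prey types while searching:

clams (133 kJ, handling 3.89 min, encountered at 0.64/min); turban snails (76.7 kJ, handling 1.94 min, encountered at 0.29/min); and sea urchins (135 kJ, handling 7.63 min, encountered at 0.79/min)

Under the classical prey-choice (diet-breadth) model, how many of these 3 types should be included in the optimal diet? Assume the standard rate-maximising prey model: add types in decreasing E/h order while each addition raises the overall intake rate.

E/h in descending order: turban snails 39.5, clams 34.2, sea urchins 17.7 kJ/min. The optimal diet is the largest prefix of this list for which every included type satisfies E_i/h_i > R on the types above it.
Rate on top 1: 14.23. clams: 34.2 > 14.23 → include.
Rate on top 2: 26.49. sea urchins: 17.7 < 26.49 → exclude; stop.
Optimal diet: turban snails, clams — 2 of 3 types.

2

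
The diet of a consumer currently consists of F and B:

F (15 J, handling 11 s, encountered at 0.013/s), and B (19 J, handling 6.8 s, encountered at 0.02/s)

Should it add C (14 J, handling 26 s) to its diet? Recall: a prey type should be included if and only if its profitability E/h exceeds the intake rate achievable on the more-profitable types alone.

On F and B alone, R = ΣλE/(1+Σλh) = 0.575/1.279 = 0.4496 J/s.
C: E/h = 14/26 = 0.5385 J/s.
0.5385 > 0.4496, so adding C raises the average — include it.

Yes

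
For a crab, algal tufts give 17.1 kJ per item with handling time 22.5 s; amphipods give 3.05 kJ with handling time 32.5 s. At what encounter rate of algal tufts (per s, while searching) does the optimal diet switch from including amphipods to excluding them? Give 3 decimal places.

The zero-one rule: include amphipods iff E₂/h₂ > λE₁/(1+λh₁). Equality gives the switch point.
λE₁h₂ = E₂ + λE₂h₁ ⇒ λ = E₂/(E₁h₂ − E₂h₁) = 3.05/(555.8 − 68.62) = 0.006261 per s.

0.006 per s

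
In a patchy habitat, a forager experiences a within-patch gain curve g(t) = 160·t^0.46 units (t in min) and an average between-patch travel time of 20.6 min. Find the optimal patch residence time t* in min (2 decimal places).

Optimal t* satisfies g'(t*) = g(t*)/(T + t*).
g'(t) = 0.46·160·t^-0.54. Setting 0.46·160·t^-0.54 = 160·t^0.46/(20.6+t) gives 0.46(20.6+t) = t, so 0.54·t = 0.46×20.6.
t* = 0.46×20.6/0.54 = 17.55 min.

17.55 min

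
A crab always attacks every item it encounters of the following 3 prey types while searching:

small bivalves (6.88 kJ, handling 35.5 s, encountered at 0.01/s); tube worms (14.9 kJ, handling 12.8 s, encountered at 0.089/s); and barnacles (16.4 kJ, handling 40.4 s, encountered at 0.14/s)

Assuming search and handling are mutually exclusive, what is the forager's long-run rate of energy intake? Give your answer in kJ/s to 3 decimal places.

R = Σλ_iE_i / (1 + Σλ_ih_i)
Numerator: 0.01×6.88 + 0.089×14.9 + 0.14×16.4 = 3.691
Denominator: 1 + 0.01×35.5 + 0.089×12.8 + 0.14×40.4 = 8.15
R = 3.691/8.15 = 0.4529 kJ/s

0.453 kJ/s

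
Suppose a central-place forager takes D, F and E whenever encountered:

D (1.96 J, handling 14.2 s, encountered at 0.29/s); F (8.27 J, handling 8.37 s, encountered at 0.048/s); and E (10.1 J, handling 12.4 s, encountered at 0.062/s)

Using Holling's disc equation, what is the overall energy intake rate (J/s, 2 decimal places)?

R = (0.29×1.96 + 0.048×8.27 + 0.062×10.1) / (1 + 0.29×14.2 + 0.048×8.37 + 0.062×12.4) = 1.592/6.289 = 0.2531 J/s.

0.25 J/s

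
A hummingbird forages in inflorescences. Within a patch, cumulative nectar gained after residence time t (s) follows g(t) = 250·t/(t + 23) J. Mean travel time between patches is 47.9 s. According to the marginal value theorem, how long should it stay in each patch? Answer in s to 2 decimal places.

33.19 s

Optimal t* satisfies g'(t*) = g(t*)/(T + t*).
g'(t) = 250·23/(t + 23)². Setting 250·23/(t+23)² = 250t/[(t+23)(47.9+t)] gives 23(47.9+t) = t(t+23), so t² = 23×47.9 = 1102.
t* = √1102 = 33.19 s.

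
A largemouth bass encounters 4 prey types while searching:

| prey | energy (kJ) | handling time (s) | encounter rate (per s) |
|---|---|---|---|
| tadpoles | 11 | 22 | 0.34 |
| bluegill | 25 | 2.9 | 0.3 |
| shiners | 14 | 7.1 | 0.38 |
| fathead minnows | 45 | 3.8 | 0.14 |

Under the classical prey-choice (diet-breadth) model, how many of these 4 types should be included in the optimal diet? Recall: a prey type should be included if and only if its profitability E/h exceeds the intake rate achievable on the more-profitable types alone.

2

Profitabilities (E/h, kJ/s): fathead minnows 11.8, bluegill 8.62, shiners 1.97, tadpoles 0.5. Add prey in this order while the next type's profitability exceeds the intake rate on those already taken.
Rate on top 1: 4.112. bluegill: 8.62 > 4.112 → include.
Rate on top 2: 5.745. shiners: 1.97 < 5.745 → exclude; stop.
Optimal diet: fathead minnows, bluegill — 2 of 4 types.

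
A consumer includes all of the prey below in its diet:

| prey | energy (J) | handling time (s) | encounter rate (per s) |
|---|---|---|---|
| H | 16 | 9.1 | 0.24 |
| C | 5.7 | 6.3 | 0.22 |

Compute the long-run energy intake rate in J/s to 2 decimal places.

R = (0.24×16 + 0.22×5.7) / (1 + 0.24×9.1 + 0.22×6.3) = 5.094/4.57 = 1.115 J/s.

1.11 J/s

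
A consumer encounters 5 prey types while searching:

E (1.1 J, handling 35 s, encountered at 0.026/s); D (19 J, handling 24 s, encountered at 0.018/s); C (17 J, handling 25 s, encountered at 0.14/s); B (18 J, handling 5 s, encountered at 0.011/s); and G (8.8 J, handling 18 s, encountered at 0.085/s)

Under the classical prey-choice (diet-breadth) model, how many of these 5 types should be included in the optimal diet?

3

E/h in descending order: B 3.6, D 0.792, C 0.68, G 0.489, E 0.0314 J/s. The optimal diet is the largest prefix of this list for which every included type satisfies E_i/h_i > R on the types above it.
Rate on top 1: 0.1877. D: 0.792 > 0.1877 → include.
Rate on top 2: 0.3631. C: 0.68 > 0.3631 → include.
Rate on top 3: 0.5855. G: 0.489 < 0.5855 → exclude; stop.
Optimal diet: B, D, C — 3 of 5 types.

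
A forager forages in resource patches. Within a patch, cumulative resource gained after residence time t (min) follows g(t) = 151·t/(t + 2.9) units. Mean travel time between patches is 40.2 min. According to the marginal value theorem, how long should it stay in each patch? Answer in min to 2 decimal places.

Maximise g(t)/(T+t): set derivative to zero → g'(t)(T+t) = g(t).
g'(t) = 151·2.9/(t + 2.9)². Setting 151·2.9/(t+2.9)² = 151t/[(t+2.9)(40.2+t)] gives 2.9(40.2+t) = t(t+2.9), so t² = 2.9×40.2 = 116.6.
t* = √116.6 = 10.8 min.

10.80 min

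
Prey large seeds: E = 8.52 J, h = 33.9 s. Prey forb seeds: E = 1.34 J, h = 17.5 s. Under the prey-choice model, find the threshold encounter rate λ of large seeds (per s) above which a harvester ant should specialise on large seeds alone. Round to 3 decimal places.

Drop forb seeds once their profitability E₂/h₂ falls below the rate achievable on large seeds alone: E₂/h₂ = λE₁/(1 + λh₁).
Solve for λ: λE₁h₂ = E₂(1 + λh₁) → λ(E₁h₂ − E₂h₁) = E₂ → λ = E₂/(E₁h₂ − E₂h₁).
λ = 1.34/(8.52×17.5 − 1.34×33.9) = 1.34/103.7 = 0.01293 per s.

0.013 per s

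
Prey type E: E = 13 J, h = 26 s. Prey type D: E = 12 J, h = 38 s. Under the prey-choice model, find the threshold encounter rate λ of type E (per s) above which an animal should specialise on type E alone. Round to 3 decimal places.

The zero-one rule: include type D iff E₂/h₂ > λE₁/(1+λh₁). Equality gives the switch point.
λE₁h₂ = E₂ + λE₂h₁ ⇒ λ = E₂/(E₁h₂ − E₂h₁) = 12/(494 − 312) = 0.06593 per s.

0.066 per s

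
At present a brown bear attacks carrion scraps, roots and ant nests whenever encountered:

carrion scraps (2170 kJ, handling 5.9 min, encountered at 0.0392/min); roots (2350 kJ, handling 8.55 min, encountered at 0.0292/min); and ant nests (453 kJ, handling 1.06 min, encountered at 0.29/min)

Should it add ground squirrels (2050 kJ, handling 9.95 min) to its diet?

Yes

Intake rate on the current diet: R = (0.0392×2170 + 0.0292×2350 + 0.29×453) / (1 + 0.0392×5.9 + 0.0292×8.55 + 0.29×1.06) = 285.1/1.788 = 159.4 kJ/min.
Profitability of ground squirrels: 2050/9.95 = 206 kJ/min.
206 > 159.4, so adding ground squirrels raises the average — include it.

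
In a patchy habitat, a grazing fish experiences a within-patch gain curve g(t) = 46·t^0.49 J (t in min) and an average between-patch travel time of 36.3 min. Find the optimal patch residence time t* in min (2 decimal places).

34.88 min

Maximise g(t)/(T+t): set derivative to zero → g'(t)(T+t) = g(t).
g'(t) = 0.49·46·t^-0.51. Setting 0.49·46·t^-0.51 = 46·t^0.49/(36.3+t) gives 0.49(36.3+t) = t, so 0.51·t = 0.49×36.3.
t* = 0.49×36.3/0.51 = 34.88 min.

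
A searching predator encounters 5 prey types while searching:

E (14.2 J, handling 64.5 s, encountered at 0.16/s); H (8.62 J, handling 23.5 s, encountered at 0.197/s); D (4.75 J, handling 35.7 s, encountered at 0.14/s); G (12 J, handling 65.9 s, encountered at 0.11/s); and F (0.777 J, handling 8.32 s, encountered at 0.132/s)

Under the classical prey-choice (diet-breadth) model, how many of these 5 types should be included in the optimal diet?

E/h in descending order: H 0.367, E 0.22, G 0.182, D 0.133, F 0.0934 J/s. The optimal diet is the largest prefix of this list for which every included type satisfies E_i/h_i > R on the types above it.
Rate on top 1: 0.3017. E: 0.22 < 0.3017 → exclude; stop.
Optimal diet: H — 1 of 5 types.

1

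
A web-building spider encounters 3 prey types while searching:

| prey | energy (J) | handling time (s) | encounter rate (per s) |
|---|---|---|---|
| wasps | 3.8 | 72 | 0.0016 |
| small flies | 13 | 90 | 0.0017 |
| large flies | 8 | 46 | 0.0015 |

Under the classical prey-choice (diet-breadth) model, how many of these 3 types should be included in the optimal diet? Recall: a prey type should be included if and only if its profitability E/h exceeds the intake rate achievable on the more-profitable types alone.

E/h in descending order: large flies 0.174, small flies 0.144, wasps 0.0528 J/s. The optimal diet is the largest prefix of this list for which every included type satisfies E_i/h_i > R on the types above it.
Rate on top 1: 0.01123. small flies: 0.144 > 0.01123 → include.
Rate on top 2: 0.02791. wasps: 0.0528 > 0.02791 → include.
Optimal diet: large flies, small flies, wasps — 3 of 3 types.

3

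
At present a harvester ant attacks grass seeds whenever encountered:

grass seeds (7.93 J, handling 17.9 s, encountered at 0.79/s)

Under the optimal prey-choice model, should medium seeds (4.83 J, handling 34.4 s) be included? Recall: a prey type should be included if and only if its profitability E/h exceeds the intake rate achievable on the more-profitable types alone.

Intake rate on the current diet: R = (0.79×7.93) / (1 + 0.79×17.9) = 6.265/15.14 = 0.4138 J/s.
medium seeds: E/h = 4.83/34.4 = 0.1404 J/s.
Since 0.1404 < R, time spent handling medium seeds is better spent searching.

No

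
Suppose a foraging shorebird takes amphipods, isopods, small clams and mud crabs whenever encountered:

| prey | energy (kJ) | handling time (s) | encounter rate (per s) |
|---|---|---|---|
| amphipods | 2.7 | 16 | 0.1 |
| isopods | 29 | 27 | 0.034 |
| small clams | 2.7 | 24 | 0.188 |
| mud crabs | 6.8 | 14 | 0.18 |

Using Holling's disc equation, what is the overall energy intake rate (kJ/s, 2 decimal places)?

0.28 kJ/s

Energy encountered per unit search time: 0.1×2.7 + 0.034×29 + 0.188×2.7 + 0.18×6.8 = 2.988 kJ/s.
Handling time per unit search time: 0.1×16 + 0.034×27 + 0.188×24 + 0.18×14 = 9.55.
Rate = 2.988/(1 + 9.55) = 0.2832 kJ/s.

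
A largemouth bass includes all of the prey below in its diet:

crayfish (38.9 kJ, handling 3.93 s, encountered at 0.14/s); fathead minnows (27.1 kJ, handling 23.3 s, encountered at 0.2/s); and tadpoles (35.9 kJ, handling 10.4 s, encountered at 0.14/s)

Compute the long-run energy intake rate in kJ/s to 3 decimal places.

R = (0.14×38.9 + 0.2×27.1 + 0.14×35.9) / (1 + 0.14×3.93 + 0.2×23.3 + 0.14×10.4) = 15.89/7.666 = 2.073 kJ/s.

2.073 kJ/s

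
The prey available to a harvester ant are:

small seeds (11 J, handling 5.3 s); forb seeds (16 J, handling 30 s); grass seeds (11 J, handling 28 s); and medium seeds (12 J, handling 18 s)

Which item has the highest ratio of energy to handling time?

Profitability E/h (J/s): small seeds = 11/5.3 = 2.08, forb seeds = 16/30 = 0.533, grass seeds = 11/28 = 0.393, medium seeds = 12/18 = 0.667.
Ranked: small seeds > medium seeds > forb seeds > grass seeds.

small seeds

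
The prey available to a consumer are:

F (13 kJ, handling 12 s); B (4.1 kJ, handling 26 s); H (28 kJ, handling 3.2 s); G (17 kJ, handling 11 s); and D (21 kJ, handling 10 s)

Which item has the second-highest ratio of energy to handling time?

D

In descending order of E/h:
H: 28/3.2 = 8.75 kJ/s
D: 21/10 = 2.1 kJ/s
G: 17/11 = 1.55 kJ/s
F: 13/12 = 1.08 kJ/s
B: 4.1/26 = 0.158 kJ/s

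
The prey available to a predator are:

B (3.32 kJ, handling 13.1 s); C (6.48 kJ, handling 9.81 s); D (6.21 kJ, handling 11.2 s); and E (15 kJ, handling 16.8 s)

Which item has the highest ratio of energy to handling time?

Profitability E/h (kJ/s): B = 3.32/13.1 = 0.253, C = 6.48/9.81 = 0.661, D = 6.21/11.2 = 0.554, E = 15/16.8 = 0.893.
Ranked: E > C > D > B.

E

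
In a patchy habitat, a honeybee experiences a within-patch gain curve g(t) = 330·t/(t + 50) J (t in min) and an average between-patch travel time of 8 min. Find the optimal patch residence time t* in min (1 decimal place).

20.0 min

Maximise g(t)/(T+t): set derivative to zero → g'(t)(T+t) = g(t).
g'(t) = 330·50/(t + 50)². Setting 330·50/(t+50)² = 330t/[(t+50)(8+t)] gives 50(8+t) = t(t+50), so t² = 50×8 = 400.
t* = √400 = 20 min.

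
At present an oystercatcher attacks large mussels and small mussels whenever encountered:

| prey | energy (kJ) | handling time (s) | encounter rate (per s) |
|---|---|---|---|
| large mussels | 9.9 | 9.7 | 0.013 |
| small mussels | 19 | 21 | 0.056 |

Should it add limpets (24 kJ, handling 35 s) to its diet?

On large mussels and small mussels alone, R = ΣλE/(1+Σλh) = 1.193/2.302 = 0.5181 kJ/s.
limpets: E/h = 24/35 = 0.6857 kJ/s.
Since 0.6857 > R, including limpets increases the long-run rate.

Yes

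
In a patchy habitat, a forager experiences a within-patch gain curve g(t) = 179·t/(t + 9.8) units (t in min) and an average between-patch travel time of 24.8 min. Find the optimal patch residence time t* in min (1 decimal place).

Maximise g(t)/(T+t): set derivative to zero → g'(t)(T+t) = g(t).
g'(t) = 179·9.8/(t + 9.8)². Setting 179·9.8/(t+9.8)² = 179t/[(t+9.8)(24.8+t)] gives 9.8(24.8+t) = t(t+9.8), so t² = 9.8×24.8 = 243.
t* = √243 = 15.59 min.

15.6 min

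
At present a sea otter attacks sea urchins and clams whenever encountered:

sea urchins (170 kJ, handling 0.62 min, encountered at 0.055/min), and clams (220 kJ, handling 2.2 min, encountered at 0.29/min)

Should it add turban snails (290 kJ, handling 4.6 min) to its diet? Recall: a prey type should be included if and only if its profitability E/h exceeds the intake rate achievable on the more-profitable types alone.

Yes

Current rate: (0.055×170 + 0.29×220)/(1 + 0.055×0.62 + 0.29×2.2) = 43.75 kJ/min.
Profitability of turban snails: 290/4.6 = 63.04 kJ/min.
Since 63.04 > R, including turban snails increases the long-run rate.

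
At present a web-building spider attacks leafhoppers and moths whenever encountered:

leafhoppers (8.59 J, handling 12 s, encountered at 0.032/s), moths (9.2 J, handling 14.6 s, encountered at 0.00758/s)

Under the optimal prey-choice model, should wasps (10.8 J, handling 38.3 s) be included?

Yes

On leafhoppers and moths alone, R = ΣλE/(1+Σλh) = 0.3446/1.495 = 0.2306 J/s.
Profitability of wasps: 10.8/38.3 = 0.282 J/s.
Since 0.282 > R, including wasps increases the long-run rate.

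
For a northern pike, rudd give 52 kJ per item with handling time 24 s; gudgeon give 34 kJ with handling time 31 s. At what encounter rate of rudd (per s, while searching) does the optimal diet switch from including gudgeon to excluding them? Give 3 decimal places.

Drop gudgeon once their profitability E₂/h₂ falls below the rate achievable on rudd alone: E₂/h₂ = λE₁/(1 + λh₁).
Solve for λ: λE₁h₂ = E₂(1 + λh₁) → λ(E₁h₂ − E₂h₁) = E₂ → λ = E₂/(E₁h₂ − E₂h₁).
λ = 34/(52×31 − 34×24) = 34/796 = 0.04271 per s.

0.043 per s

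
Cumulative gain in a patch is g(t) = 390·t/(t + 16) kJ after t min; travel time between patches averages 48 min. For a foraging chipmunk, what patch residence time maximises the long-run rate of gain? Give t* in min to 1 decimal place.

27.7 min

Maximise g(t)/(T+t): set derivative to zero → g'(t)(T+t) = g(t).
g'(t) = 390·16/(t + 16)². Setting 390·16/(t+16)² = 390t/[(t+16)(48+t)] gives 16(48+t) = t(t+16), so t² = 16×48 = 768.
t* = √768 = 27.71 min.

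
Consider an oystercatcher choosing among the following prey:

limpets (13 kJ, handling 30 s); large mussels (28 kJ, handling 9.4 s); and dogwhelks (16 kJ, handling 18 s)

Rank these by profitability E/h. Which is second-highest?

In descending order of E/h:
large mussels: 28/9.4 = 2.98 kJ/s
dogwhelks: 16/18 = 0.889 kJ/s
limpets: 13/30 = 0.433 kJ/s

dogwhelks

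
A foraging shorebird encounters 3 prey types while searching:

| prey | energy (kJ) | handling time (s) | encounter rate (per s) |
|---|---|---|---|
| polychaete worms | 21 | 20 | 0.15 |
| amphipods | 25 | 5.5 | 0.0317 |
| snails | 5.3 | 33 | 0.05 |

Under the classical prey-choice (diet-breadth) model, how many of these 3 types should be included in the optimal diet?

2

Profitabilities (E/h, kJ/s): amphipods 4.55, polychaete worms 1.05, snails 0.161. Add prey in this order while the next type's profitability exceeds the intake rate on those already taken.
Rate on top 1: 0.6748. polychaete worms: 1.05 > 0.6748 → include.
Rate on top 2: 0.9445. snails: 0.161 < 0.9445 → exclude; stop.
Optimal diet: amphipods, polychaete worms — 2 of 3 types.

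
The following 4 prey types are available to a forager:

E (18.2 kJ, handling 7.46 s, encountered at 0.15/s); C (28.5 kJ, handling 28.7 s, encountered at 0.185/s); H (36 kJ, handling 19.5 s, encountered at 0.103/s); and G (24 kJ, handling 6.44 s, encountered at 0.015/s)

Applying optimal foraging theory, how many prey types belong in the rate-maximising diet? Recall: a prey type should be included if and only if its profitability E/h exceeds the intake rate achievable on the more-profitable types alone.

E/h in descending order: G 3.73, E 2.44, H 1.85, C 0.993 kJ/s. The optimal diet is the largest prefix of this list for which every included type satisfies E_i/h_i > R on the types above it.
Rate on top 1: 0.3283. E: 2.44 > 0.3283 → include.
Rate on top 2: 1.395. H: 1.85 > 1.395 → include.
Rate on top 3: 1.609. C: 0.993 < 1.609 → exclude; stop.
Optimal diet: G, E, H — 3 of 4 types.

3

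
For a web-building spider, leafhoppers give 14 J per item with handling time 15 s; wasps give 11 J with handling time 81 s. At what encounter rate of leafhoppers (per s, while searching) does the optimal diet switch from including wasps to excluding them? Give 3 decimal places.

0.011 per s

The zero-one rule: include wasps iff E₂/h₂ > λE₁/(1+λh₁). Equality gives the switch point.
λE₁h₂ = E₂ + λE₂h₁ ⇒ λ = E₂/(E₁h₂ − E₂h₁) = 11/(1134 − 165) = 0.01135 per s.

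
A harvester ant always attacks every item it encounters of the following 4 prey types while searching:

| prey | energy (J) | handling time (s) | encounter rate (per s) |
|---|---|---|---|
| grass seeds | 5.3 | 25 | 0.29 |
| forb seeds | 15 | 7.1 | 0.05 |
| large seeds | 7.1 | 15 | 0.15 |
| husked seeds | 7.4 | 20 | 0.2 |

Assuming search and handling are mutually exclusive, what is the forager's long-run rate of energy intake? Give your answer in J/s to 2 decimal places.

Energy encountered per unit search time: 0.29×5.3 + 0.05×15 + 0.15×7.1 + 0.2×7.4 = 4.832 J/s.
Handling time per unit search time: 0.29×25 + 0.05×7.1 + 0.15×15 + 0.2×20 = 13.85.
Rate = 4.832/(1 + 13.85) = 0.3253 J/s.

0.33 J/s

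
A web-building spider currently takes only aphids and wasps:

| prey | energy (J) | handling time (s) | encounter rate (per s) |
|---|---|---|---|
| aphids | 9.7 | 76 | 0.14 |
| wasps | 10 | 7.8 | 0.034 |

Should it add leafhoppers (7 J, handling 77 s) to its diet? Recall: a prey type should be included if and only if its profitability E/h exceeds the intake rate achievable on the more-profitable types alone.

No

Intake rate on the current diet: R = (0.14×9.7 + 0.034×10) / (1 + 0.14×76 + 0.034×7.8) = 1.698/11.91 = 0.1426 J/s.
Profitability of leafhoppers: 7/77 = 0.09091 J/s.
0.09091 < 0.1426, so adding leafhoppers would lower the average — exclude it.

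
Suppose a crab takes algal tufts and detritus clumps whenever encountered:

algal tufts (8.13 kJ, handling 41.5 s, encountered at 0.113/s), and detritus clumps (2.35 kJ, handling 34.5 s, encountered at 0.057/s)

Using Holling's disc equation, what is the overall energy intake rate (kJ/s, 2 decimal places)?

Energy encountered per unit search time: 0.113×8.13 + 0.057×2.35 = 1.053 kJ/s.
Handling time per unit search time: 0.113×41.5 + 0.057×34.5 = 6.656.
Rate = 1.053/(1 + 6.656) = 0.1375 kJ/s.

0.14 kJ/s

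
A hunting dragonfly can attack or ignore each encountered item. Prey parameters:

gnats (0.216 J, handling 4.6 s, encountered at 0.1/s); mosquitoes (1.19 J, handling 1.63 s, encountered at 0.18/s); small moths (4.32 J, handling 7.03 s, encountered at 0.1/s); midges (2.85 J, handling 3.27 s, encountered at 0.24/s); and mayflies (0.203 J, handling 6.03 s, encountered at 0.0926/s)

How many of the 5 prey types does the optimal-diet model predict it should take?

Profitabilities (E/h, J/s): midges 0.872, mosquitoes 0.73, small moths 0.615, gnats 0.047, mayflies 0.0337. Add prey in this order while the next type's profitability exceeds the intake rate on those already taken.
Rate on top 1: 0.3832. mosquitoes: 0.73 > 0.3832 → include.
Rate on top 2: 0.4322. small moths: 0.615 > 0.4322 → include.
Rate on top 3: 0.4783. gnats: 0.047 < 0.4783 → exclude; stop.
Optimal diet: midges, mosquitoes, small moths — 3 of 5 types.

3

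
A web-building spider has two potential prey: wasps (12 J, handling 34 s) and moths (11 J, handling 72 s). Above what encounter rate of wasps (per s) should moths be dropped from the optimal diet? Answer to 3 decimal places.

0.022 per s

Drop moths once their profitability E₂/h₂ falls below the rate achievable on wasps alone: E₂/h₂ = λE₁/(1 + λh₁).
Solve for λ: λE₁h₂ = E₂(1 + λh₁) → λ(E₁h₂ − E₂h₁) = E₂ → λ = E₂/(E₁h₂ − E₂h₁).
λ = 11/(12×72 − 11×34) = 11/490 = 0.02245 per s.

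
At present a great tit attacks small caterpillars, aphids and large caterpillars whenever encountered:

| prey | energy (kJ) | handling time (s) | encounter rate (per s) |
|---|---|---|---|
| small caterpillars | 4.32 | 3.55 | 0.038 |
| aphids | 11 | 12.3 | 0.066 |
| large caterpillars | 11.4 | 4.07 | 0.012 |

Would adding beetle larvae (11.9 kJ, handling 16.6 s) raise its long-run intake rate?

Yes

Current rate: (0.038×4.32 + 0.066×11 + 0.012×11.4)/(1 + 0.038×3.55 + 0.066×12.3 + 0.012×4.07) = 0.5146 kJ/s.
beetle larvae: E/h = 11.9/16.6 = 0.7169 kJ/s.
0.7169 > 0.5146, so adding beetle larvae raises the average — include it.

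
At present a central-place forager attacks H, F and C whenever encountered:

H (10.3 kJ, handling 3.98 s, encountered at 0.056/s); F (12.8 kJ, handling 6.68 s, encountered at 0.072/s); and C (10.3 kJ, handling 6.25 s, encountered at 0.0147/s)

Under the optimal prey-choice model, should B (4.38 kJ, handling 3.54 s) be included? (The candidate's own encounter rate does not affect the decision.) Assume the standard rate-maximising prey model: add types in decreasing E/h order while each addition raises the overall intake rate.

Current rate: (0.056×10.3 + 0.072×12.8 + 0.0147×10.3)/(1 + 0.056×3.98 + 0.072×6.68 + 0.0147×6.25) = 0.9187 kJ/s.
B: E/h = 4.38/3.54 = 1.237 kJ/s.
Since 1.237 > R, including B increases the long-run rate.

Yes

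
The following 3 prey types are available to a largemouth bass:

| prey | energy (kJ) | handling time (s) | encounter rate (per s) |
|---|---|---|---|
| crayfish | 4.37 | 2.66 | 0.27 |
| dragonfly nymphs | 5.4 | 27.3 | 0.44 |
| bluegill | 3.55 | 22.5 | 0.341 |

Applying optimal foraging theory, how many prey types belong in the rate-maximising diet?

Rank by E/h (kJ/s): crayfish 1.64, dragonfly nymphs 0.198, bluegill 0.158. Include each in turn until the next type's E/h falls below the running intake rate.
Rate on top 1: 0.6867. dragonfly nymphs: 0.198 < 0.6867 → exclude; stop.
Optimal diet: crayfish — 1 of 3 types.

1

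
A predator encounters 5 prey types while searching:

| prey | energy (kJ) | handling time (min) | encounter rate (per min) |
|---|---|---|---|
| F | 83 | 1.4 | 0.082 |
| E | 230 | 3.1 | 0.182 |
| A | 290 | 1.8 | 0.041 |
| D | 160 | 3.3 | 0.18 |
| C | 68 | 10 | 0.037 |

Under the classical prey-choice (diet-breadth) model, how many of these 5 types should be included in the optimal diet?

4

Rank by E/h (kJ/min): A 161, E 74.2, F 59.3, D 48.5, C 6.8. Include each in turn until the next type's E/h falls below the running intake rate.
Rate on top 1: 11.07. E: 74.2 > 11.07 → include.
Rate on top 2: 32.81. F: 59.3 > 32.81 → include.
Rate on top 3: 34.55. D: 48.5 > 34.55 → include.
Rate on top 4: 38.08. C: 6.8 < 38.08 → exclude; stop.
Optimal diet: A, E, F, D — 4 of 5 types.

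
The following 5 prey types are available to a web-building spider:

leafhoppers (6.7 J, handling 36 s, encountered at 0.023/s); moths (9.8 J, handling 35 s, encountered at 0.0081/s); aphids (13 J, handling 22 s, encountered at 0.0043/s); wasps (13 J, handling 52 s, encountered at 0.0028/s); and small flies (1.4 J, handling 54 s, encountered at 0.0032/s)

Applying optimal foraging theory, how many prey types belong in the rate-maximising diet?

4

Profitabilities (E/h, J/s): aphids 0.591, moths 0.28, wasps 0.25, leafhoppers 0.186, small flies 0.0259. Add prey in this order while the next type's profitability exceeds the intake rate on those already taken.
Rate on top 1: 0.05107. moths: 0.28 > 0.05107 → include.
Rate on top 2: 0.09816. wasps: 0.25 > 0.09816 → include.
Rate on top 3: 0.1127. leafhoppers: 0.186 > 0.1127 → include.
Rate on top 4: 0.1385. small flies: 0.0259 < 0.1385 → exclude; stop.
Optimal diet: aphids, moths, wasps, leafhoppers — 4 of 5 types.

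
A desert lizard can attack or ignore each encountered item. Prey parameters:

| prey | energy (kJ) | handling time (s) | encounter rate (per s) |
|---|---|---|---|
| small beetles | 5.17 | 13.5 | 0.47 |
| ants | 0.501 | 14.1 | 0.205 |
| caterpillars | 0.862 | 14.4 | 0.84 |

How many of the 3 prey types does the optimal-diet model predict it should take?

E/h in descending order: small beetles 0.383, caterpillars 0.0599, ants 0.0355 kJ/s. The optimal diet is the largest prefix of this list for which every included type satisfies E_i/h_i > R on the types above it.
Rate on top 1: 0.3308. caterpillars: 0.0599 < 0.3308 → exclude; stop.
Optimal diet: small beetles — 1 of 3 types.

1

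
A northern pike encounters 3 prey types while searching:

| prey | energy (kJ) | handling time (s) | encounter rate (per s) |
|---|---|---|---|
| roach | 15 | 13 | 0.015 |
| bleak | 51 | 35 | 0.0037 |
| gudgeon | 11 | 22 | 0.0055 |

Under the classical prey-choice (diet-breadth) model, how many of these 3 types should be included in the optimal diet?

3

E/h in descending order: bleak 1.46, roach 1.15, gudgeon 0.5 kJ/s. The optimal diet is the largest prefix of this list for which every included type satisfies E_i/h_i > R on the types above it.
Rate on top 1: 0.1671. roach: 1.15 > 0.1671 → include.
Rate on top 2: 0.3123. gudgeon: 0.5 > 0.3123 → include.
Optimal diet: bleak, roach, gudgeon — 3 of 3 types.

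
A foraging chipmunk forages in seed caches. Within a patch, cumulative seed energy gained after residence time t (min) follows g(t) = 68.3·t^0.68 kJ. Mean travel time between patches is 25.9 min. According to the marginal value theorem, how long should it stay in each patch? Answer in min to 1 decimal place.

55.0 min

By the marginal value theorem, leave when the instantaneous gain rate g'(t) equals the habitat-wide average g(t)/(T + t).
g'(t) = 0.68·68.3·t^-0.32. Setting 0.68·68.3·t^-0.32 = 68.3·t^0.68/(25.9+t) gives 0.68(25.9+t) = t, so 0.32·t = 0.68×25.9.
t* = 0.68×25.9/0.32 = 55.04 min.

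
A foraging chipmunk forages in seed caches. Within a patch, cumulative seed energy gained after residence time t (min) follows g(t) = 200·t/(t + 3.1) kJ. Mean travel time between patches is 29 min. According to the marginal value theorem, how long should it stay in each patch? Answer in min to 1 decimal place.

Optimal t* satisfies g'(t*) = g(t*)/(T + t*).
g'(t) = 200·3.1/(t + 3.1)². Setting 200·3.1/(t+3.1)² = 200t/[(t+3.1)(29+t)] gives 3.1(29+t) = t(t+3.1), so t² = 3.1×29 = 89.9.
t* = √89.9 = 9.482 min.

9.5 min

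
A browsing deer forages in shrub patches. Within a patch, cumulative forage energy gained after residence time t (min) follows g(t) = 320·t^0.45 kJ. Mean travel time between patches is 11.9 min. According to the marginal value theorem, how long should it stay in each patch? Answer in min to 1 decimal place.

By the marginal value theorem, leave when the instantaneous gain rate g'(t) equals the habitat-wide average g(t)/(T + t).
g'(t) = 0.45·320·t^-0.55. Setting 0.45·320·t^-0.55 = 320·t^0.45/(11.9+t) gives 0.45(11.9+t) = t, so 0.55·t = 0.45×11.9.
t* = 0.45×11.9/0.55 = 9.736 min.

9.7 min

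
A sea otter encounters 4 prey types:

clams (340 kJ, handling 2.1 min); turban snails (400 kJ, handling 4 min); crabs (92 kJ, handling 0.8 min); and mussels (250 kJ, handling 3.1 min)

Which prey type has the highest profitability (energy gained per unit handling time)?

clams

Profitability E/h (kJ/min): clams = 340/2.1 = 162, turban snails = 400/4 = 100, crabs = 92/0.8 = 115, mussels = 250/3.1 = 80.6.
Ranked: clams > crabs > turban snails > mussels.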